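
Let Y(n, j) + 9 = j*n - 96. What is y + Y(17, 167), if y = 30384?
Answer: 33118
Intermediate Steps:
Y(n, j) = -105 + j*n (Y(n, j) = -9 + (j*n - 96) = -9 + (-96 + j*n) = -105 + j*n)
y + Y(17, 167) = 30384 + (-105 + 167*17) = 30384 + (-105 + 2839) = 30384 + 2734 = 33118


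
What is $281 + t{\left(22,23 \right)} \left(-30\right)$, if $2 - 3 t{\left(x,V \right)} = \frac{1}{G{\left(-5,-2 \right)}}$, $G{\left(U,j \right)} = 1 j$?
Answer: $256$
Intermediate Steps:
$G{\left(U,j \right)} = j$
$t{\left(x,V \right)} = \frac{5}{6}$ ($t{\left(x,V \right)} = \frac{2}{3} - \frac{1}{3 \left(-2\right)} = \frac{2}{3} - - \frac{1}{6} = \frac{2}{3} + \frac{1}{6} = \frac{5}{6}$)
$281 + t{\left(22,23 \right)} \left(-30\right) = 281 + \frac{5}{6} \left(-30\right) = 281 - 25 = 256$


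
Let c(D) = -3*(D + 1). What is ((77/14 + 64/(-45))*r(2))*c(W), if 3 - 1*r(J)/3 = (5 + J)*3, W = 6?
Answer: 23121/5 ≈ 4624.2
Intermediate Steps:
c(D) = -3 - 3*D (c(D) = -3*(1 + D) = -3 - 3*D)
r(J) = -36 - 9*J (r(J) = 9 - 3*(5 + J)*3 = 9 - 3*(15 + 3*J) = 9 + (-45 - 9*J) = -36 - 9*J)
((77/14 + 64/(-45))*r(2))*c(W) = ((77/14 + 64/(-45))*(-36 - 9*2))*(-3 - 3*6) = ((77*(1/14) + 64*(-1/45))*(-36 - 18))*(-3 - 18) = ((11/2 - 64/45)*(-54))*(-21) = ((367/90)*(-54))*(-21) = -1101/5*(-21) = 23121/5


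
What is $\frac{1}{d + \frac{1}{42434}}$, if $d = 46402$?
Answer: $\frac{42434}{1969022469} \approx 2.1551 \cdot 10^{-5}$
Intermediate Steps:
$\frac{1}{d + \frac{1}{42434}} = \frac{1}{46402 + \frac{1}{42434}} = \frac{1}{\frac{1969022469}{42434}} = \frac{42434}{1969022469}$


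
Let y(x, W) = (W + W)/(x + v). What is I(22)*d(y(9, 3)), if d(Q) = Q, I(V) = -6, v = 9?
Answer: -2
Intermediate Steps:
y(x, W) = 2*W/(9 + x) (y(x, W) = (W + W)/(x + 9) = (2*W)/(9 + x) = 2*W/(9 + x))
I(22)*d(y(9, 3)) = -12*3/(9 + 9) = -12*3/18 = -6*⅓ = -2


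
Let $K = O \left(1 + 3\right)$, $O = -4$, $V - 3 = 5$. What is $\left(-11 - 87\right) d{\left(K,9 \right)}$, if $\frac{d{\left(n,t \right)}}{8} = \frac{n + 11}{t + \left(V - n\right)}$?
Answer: $\frac{3920}{33} \approx 118.79$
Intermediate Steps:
$V = 8$ ($V = 3 + 5 = 8$)
$K = -16$ ($K = - 4 \left(1 + 3\right) = \left(-4\right) 4 = -16$)
$d{\left(n,t \right)} = \frac{8 \left(11 + n\right)}{8 + t - n}$ ($d{\left(n,t \right)} = 8 \frac{n + 11}{t - \left(-8 + n\right)} = 8 \frac{11 + n}{8 + t - n} = \frac{8 \left(11 + n\right)}{8 + t - n}$)
$\left(-11 - 87\right) d{\left(K,9 \right)} = \left(-11 - 87\right) \frac{8 \left(11 - 16\right)}{8 + 9 - -16} = - 98 \cdot 8 \frac{1}{8 + 9 + 16} \left(-5\right) = - 98 \cdot 8 \cdot \frac{1}{33} \left(-5\right) = \left(-98\right) \left(- \frac{40}{33}\right) = \frac{3920}{33}$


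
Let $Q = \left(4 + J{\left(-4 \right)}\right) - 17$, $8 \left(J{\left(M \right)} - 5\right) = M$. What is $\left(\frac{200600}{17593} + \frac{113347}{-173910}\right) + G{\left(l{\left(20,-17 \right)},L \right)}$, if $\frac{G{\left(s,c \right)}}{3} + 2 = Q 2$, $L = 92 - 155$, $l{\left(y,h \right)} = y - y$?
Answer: $- \frac{141504889681}{3059598630} \approx -46.25$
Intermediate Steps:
$J{\left(M \right)} = 5 + \frac{M}{8}$
$Q = - \frac{17}{2}$ ($Q = \left(4 + \left(5 + \frac{1}{8} \left(-4\right)\right)\right) - 17 = \left(4 + \left(5 - \frac{1}{2}\right)\right) - 17 = \left(4 + \frac{9}{2}\right) - 17 = \frac{17}{2} - 17 = - \frac{17}{2} \approx -8.5$)
$l{\left(y,h \right)} = 0$
$L = -63$ ($L = 92 - 155 = -63$)
$G{\left(s,c \right)} = -57$ ($G{\left(s,c \right)} = -6 + 3 \left(\left(- \frac{17}{2}\right) 2\right) = -6 + 3 \left(-17\right) = -6 - 51 = -57$)
$\left(\frac{200600}{17593} + \frac{113347}{-173910}\right) + G{\left(l{\left(20,-17 \right)},L \right)} = \left(\frac{200600}{17593} + \frac{113347}{-173910}\right) - 57 = \left(200600 \cdot \frac{1}{17593} + 113347 \left(- \frac{1}{173910}\right)\right) - 57 = \left(\frac{200600}{17593} - \frac{113347}{173910}\right) - 57 = \frac{32892232229}{3059598630} - 57 = - \frac{141504889681}{3059598630}$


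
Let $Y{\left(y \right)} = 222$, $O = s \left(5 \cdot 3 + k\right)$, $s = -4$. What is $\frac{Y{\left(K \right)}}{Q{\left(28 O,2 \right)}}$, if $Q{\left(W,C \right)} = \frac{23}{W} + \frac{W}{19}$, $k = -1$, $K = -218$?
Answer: $- \frac{2204608}{819687} \approx -2.6896$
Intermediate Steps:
$O = -56$ ($O = - 4 \left(5 \cdot 3 - 1\right) = - 4 \left(15 - 1\right) = \left(-4\right) 14 = -56$)
$Q{\left(W,C \right)} = \frac{23}{W} + \frac{W}{19}$ ($Q{\left(W,C \right)} = \frac{23}{W} + W \frac{1}{19} = \frac{23}{W} + \frac{W}{19}$)
$\frac{Y{\left(K \right)}}{Q{\left(28 O,2 \right)}} = \frac{222}{\frac{23}{28 \left(-56\right)} + \frac{28 \left(-56\right)}{19}} = \frac{222}{\frac{23}{-1568} + \frac{1}{19} \left(-1568\right)} = \frac{222}{23 \left(- \frac{1}{1568}\right) - \frac{1568}{19}} = \frac{222}{- \frac{23}{1568} - \frac{1568}{19}} = \frac{222}{- \frac{2459061}{29792}} = 222 \left(- \frac{29792}{2459061}\right) = - \frac{2204608}{819687}$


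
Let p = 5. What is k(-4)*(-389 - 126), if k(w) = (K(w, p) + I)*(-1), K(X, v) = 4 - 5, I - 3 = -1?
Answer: 515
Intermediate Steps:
I = 2 (I = 3 - 1 = 2)
K(X, v) = -1
k(w) = -1 (k(w) = (-1 + 2)*(-1) = 1*(-1) = -1)
k(-4)*(-389 - 126) = -(-389 - 126) = -1*(-515) = 515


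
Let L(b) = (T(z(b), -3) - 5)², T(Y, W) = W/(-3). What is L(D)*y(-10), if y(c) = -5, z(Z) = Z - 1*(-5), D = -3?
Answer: -80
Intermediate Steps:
z(Z) = 5 + Z (z(Z) = Z + 5 = 5 + Z)
T(Y, W) = -W/3 (T(Y, W) = W*(-⅓) = -W/3)
L(b) = 16 (L(b) = (-⅓*(-3) - 5)² = (1 - 5)² = (-4)² = 16)
L(D)*y(-10) = 16*(-5) = -80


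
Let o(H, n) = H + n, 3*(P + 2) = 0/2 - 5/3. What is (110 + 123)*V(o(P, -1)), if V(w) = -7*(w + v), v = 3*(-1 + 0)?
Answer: 96229/9 ≈ 10692.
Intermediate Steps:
P = -23/9 (P = -2 + (0/2 - 5/3)/3 = -2 + (0*(1/2) - 5*1/3)/3 = -2 + (0 - 5/3)/3 = -2 + (1/3)*(-5/3) = -2 - 5/9 = -23/9 ≈ -2.5556)
v = -3 (v = 3*(-1) = -3)
V(w) = 21 - 7*w (V(w) = -7*(w - 3) = -7*(-3 + w) = 21 - 7*w)
(110 + 123)*V(o(P, -1)) = (110 + 123)*(21 - 7*(-23/9 - 1)) = 233*(21 - 7*(-32/9)) = 233*(21 + 224/9) = 233*(413/9) = 96229/9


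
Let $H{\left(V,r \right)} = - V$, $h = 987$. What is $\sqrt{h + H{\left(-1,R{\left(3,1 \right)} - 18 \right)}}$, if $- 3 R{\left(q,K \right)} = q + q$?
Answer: $2 \sqrt{247} \approx 31.432$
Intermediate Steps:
$R{\left(q,K \right)} = - \frac{2 q}{3}$ ($R{\left(q,K \right)} = - \frac{q + q}{3} = - \frac{2 q}{3}$)
$\sqrt{h + H{\left(-1,R{\left(3,1 \right)} - 18 \right)}} = \sqrt{987 - -1} = \sqrt{987 + 1} = \sqrt{988} = 2 \sqrt{247}$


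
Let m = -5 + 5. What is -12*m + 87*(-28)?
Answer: -2436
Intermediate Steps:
m = 0
-12*m + 87*(-28) = -12*0 + 87*(-28) = 0 - 2436 = -2436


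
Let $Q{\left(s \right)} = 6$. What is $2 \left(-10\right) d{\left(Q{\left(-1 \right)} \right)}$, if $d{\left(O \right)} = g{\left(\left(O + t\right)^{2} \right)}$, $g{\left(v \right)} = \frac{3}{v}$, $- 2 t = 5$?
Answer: $- \frac{240}{49} \approx -4.898$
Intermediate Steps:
$t = - \frac{5}{2}$ ($t = \left(- \frac{1}{2}\right) 5 = - \frac{5}{2} \approx -2.5$)
$d{\left(O \right)} = \frac{3}{\left(- \frac{5}{2} + O\right)^{2}}$ ($d{\left(O \right)} = \frac{3}{\left(O - \frac{5}{2}\right)^{2}} = \frac{3}{\left(- \frac{5}{2} + O\right)^{2}}$)
$2 \left(-10\right) d{\left(Q{\left(-1 \right)} \right)} = 2 \left(-10\right) \frac{12}{\left(-5 + 2 \cdot 6\right)^{2}} = - 20 \frac{12}{\left(-5 + 12\right)^{2}} = - 20 \cdot \frac{12}{49} = - 20 \cdot 12 \cdot \frac{1}{49} = \left(-20\right) \frac{12}{49} = - \frac{240}{49}$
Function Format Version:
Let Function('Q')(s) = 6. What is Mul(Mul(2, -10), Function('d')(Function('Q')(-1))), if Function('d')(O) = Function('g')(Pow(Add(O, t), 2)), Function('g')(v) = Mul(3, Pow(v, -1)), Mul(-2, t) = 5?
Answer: Rational(-240, 49) ≈ -4.8980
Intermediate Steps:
t = Rational(-5, 2) (t = Mul(Rational(-1, 2), 5) = Rational(-5, 2) ≈ -2.5000)
Function('d')(O) = Mul(3, Pow(Add(Rational(-5, 2), O), -2)) (Function('d')(O) = Mul(3, Pow(Pow(Add(O, Rational(-5, 2)), 2), -1)) = Mul(3, Pow(Pow(Add(Rational(-5, 2), O), 2), -1)) = Mul(3, Pow(Add(Rational(-5, 2), O), -2)))
Mul(Mul(2, -10), Function('d')(Function('Q')(-1))) = Mul(Mul(2, -10), Mul(12, Pow(Add(-5, Mul(2, 6)), -2))) = Mul(-20, Mul(12, Pow(Add(-5, 12), -2))) = Mul(-20, Mul(12, Pow(7, -2))) = Mul(-20, Mul(12, Rational(1, 49))) = Mul(-20, Rational(12, 49)) = Rational(-240, 49)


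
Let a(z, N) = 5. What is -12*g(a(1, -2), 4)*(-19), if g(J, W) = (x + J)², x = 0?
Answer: 5700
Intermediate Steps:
g(J, W) = J² (g(J, W) = (0 + J)² = J²)
-12*g(a(1, -2), 4)*(-19) = -12*5²*(-19) = -12*25*(-19) = -300*(-19) = 5700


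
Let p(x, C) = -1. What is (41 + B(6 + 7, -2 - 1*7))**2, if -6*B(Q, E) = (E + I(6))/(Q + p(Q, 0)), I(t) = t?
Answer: 970225/576 ≈ 1684.4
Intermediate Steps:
B(Q, E) = -(6 + E)/(6*(-1 + Q)) (B(Q, E) = -(E + 6)/(6*(Q - 1)) = -(6 + E)/(6*(-1 + Q)))
(41 + B(6 + 7, -2 - 1*7))**2 = (41 + (-6 - (-2 - 1*7))/(6*(-1 + (6 + 7))))**2 = (41 + (-6 - (-2 - 7))/(6*(-1 + 13)))**2 = (41 + (1/6)*(-6 - 1*(-9))/12)**2 = (41 + (1/6)*(1/12)*(-6 + 9))**2 = (41 + (1/6)*(1/12)*3)**2 = (41 + 1/24)**2 = (985/24)**2 = 970225/576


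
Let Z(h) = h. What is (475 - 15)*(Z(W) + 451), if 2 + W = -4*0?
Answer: 206540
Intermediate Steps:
W = -2 (W = -2 - 4*0 = -2 + 0 = -2)
(475 - 15)*(Z(W) + 451) = (475 - 15)*(-2 + 451) = 460*449 = 206540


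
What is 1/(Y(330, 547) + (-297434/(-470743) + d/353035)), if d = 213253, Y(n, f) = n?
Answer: 166188755005/55047681120819 ≈ 0.0030190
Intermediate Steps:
1/(Y(330, 547) + (-297434/(-470743) + d/353035)) = 1/(330 + (-297434/(-470743) + 213253/353035)) = 1/(330 + (-297434*(-1/470743) + 213253*(1/353035))) = 1/(330 + (297434/470743 + 213253/353035)) = 1/(330 + 205391969169/166188755005) = 1/(55047681120819/166188755005) = 166188755005/55047681120819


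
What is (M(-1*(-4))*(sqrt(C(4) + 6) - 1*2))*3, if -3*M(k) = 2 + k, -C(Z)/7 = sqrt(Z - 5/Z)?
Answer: 12 - 3*sqrt(24 - 14*sqrt(11)) ≈ 12.0 - 14.209*I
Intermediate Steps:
C(Z) = -7*sqrt(Z - 5/Z)
M(k) = -2/3 - k/3 (M(k) = -(2 + k)/3 = -2/3 - k/3)
(M(-1*(-4))*(sqrt(C(4) + 6) - 1*2))*3 = ((-2/3 - (-1)*(-4)/3)*(sqrt(-7*sqrt(4 - 5/4) + 6) - 1*2))*3 = ((-2/3 - 1/3*4)*(sqrt(-7*sqrt(4 - 5*1/4) + 6) - 2))*3 = ((-2/3 - 4/3)*(sqrt(-7*sqrt(4 - 5/4) + 6) - 2))*3 = -2*(sqrt(-7*sqrt(11)/2 + 6) - 2)*3 = -2*(sqrt(6 - 7*sqrt(11)/2) - 2)*3 = -2*(-2 + sqrt(6 - 7*sqrt(11)/2))*3 = (4 - 2*sqrt(6 - 7*sqrt(11)/2))*3 = 12 - 6*sqrt(6 - 7*sqrt(11)/2)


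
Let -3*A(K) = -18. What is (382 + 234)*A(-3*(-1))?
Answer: 3696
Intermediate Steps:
A(K) = 6 (A(K) = -1/3*(-18) = 6)
(382 + 234)*A(-3*(-1)) = (382 + 234)*6 = 616*6 = 3696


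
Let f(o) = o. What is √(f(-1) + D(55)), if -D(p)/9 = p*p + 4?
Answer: I*√27262 ≈ 165.11*I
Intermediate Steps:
D(p) = -36 - 9*p² (D(p) = -9*(p*p + 4) = -9*(p² + 4) = -9*(4 + p²) = -36 - 9*p²)
√(f(-1) + D(55)) = √(-1 + (-36 - 9*55²)) = √(-1 + (-36 - 9*3025)) = √(-1 + (-36 - 27225)) = √(-1 - 27261) = √(-27262) = I*√27262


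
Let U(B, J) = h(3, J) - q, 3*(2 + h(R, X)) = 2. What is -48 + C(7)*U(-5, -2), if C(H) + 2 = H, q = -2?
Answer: -134/3 ≈ -44.667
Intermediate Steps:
h(R, X) = -4/3 (h(R, X) = -2 + (⅓)*2 = -2 + ⅔ = -4/3)
C(H) = -2 + H
U(B, J) = ⅔ (U(B, J) = -4/3 - 1*(-2) = -4/3 + 2 = ⅔)
-48 + C(7)*U(-5, -2) = -48 + (-2 + 7)*(⅔) = -48 + 5*(⅔) = -48 + 10/3 = -134/3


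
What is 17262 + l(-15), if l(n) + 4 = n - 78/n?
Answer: 86241/5 ≈ 17248.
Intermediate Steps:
l(n) = -4 + n - 78/n (l(n) = -4 + (n - 78/n) = -4 + n - 78/n)
17262 + l(-15) = 17262 + (-4 - 15 - 78/(-15)) = 17262 + (-4 - 15 - 78*(-1/15)) = 17262 + (-4 - 15 + 26/5) = 17262 - 69/5 = 86241/5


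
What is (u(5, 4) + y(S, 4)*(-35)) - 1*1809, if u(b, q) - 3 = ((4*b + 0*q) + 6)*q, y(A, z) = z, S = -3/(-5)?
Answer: -1842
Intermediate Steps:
S = ⅗ (S = -3*(-⅕) = ⅗ ≈ 0.60000)
u(b, q) = 3 + q*(6 + 4*b) (u(b, q) = 3 + ((4*b + 0*q) + 6)*q = 3 + ((4*b + 0) + 6)*q = 3 + (4*b + 6)*q = 3 + (6 + 4*b)*q = 3 + q*(6 + 4*b))
(u(5, 4) + y(S, 4)*(-35)) - 1*1809 = ((3 + 6*4 + 4*5*4) + 4*(-35)) - 1*1809 = ((3 + 24 + 80) - 140) - 1809 = (107 - 140) - 1809 = -33 - 1809 = -1842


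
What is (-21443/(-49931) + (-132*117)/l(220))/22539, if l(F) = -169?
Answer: 59596787/14630132517 ≈ 0.0040736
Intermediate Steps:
(-21443/(-49931) + (-132*117)/l(220))/22539 = (-21443/(-49931) - 132*117/(-169))/22539 = (-21443*(-1/49931) - 15444*(-1/169))*(1/22539) = (21443/49931 + 1188/13)*(1/22539) = (59596787/649103)*(1/22539) = 59596787/14630132517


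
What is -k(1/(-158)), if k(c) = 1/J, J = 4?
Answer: -¼ ≈ -0.25000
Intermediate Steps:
k(c) = ¼ (k(c) = 1/4 = ¼)
-k(1/(-158)) = -1*¼ = -¼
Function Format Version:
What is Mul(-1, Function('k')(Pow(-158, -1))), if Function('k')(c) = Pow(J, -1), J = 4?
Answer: Rational(-1, 4) ≈ -0.25000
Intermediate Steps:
Function('k')(c) = Rational(1, 4) (Function('k')(c) = Pow(4, -1) = Rational(1, 4))
Mul(-1, Function('k')(Pow(-158, -1))) = Mul(-1, Rational(1, 4)) = Rational(-1, 4)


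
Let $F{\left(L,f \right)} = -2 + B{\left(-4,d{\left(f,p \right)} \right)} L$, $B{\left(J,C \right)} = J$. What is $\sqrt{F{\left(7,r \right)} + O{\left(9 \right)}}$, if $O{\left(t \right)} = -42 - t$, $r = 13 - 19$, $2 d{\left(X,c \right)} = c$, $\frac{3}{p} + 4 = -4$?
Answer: $9 i \approx 9.0 i$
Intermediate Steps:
$p = - \frac{3}{8}$ ($p = \frac{3}{-4 - 4} = \frac{3}{-8} = 3 \left(- \frac{1}{8}\right) = - \frac{3}{8} \approx -0.375$)
$d{\left(X,c \right)} = \frac{c}{2}$
$r = -6$
$F{\left(L,f \right)} = -2 - 4 L$
$\sqrt{F{\left(7,r \right)} + O{\left(9 \right)}} = \sqrt{\left(-2 - 28\right) - 51} = \sqrt{-30 - 51} = \sqrt{-81} = 9 i$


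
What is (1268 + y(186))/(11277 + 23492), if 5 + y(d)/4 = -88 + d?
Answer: 1640/34769 ≈ 0.047168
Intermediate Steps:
y(d) = -372 + 4*d (y(d) = -20 + 4*(-88 + d) = -20 + (-352 + 4*d) = -372 + 4*d)
(1268 + y(186))/(11277 + 23492) = (1268 + (-372 + 4*186))/(11277 + 23492) = (1268 + (-372 + 744))/34769 = (1268 + 372)*(1/34769) = 1640*(1/34769) = 1640/34769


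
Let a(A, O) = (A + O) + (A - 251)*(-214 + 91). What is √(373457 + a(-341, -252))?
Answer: 12*√3095 ≈ 667.59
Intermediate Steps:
a(A, O) = 30873 + O - 122*A (a(A, O) = (A + O) + (-251 + A)*(-123) = (A + O) + (30873 - 123*A) = 30873 + O - 122*A)
√(373457 + a(-341, -252)) = √(373457 + (30873 - 252 - 122*(-341))) = √(373457 + (30873 - 252 + 41602)) = √(373457 + 72223) = √445680 = 12*√3095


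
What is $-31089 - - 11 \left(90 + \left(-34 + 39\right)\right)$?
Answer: $-30044$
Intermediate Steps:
$-31089 - - 11 \left(90 + \left(-34 + 39\right)\right) = -31089 - - 11 \left(90 + 5\right) = -31089 - \left(-11\right) 95 = -31089 - -1045 = -31089 + 1045 = -30044$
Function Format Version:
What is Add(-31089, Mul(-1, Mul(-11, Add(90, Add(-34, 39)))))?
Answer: -30044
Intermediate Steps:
Add(-31089, Mul(-1, Mul(-11, Add(90, Add(-34, 39))))) = Add(-31089, Mul(-1, Mul(-11, Add(90, 5)))) = Add(-31089, Mul(-1, Mul(-11, 95))) = Add(-31089, Mul(-1, -1045)) = Add(-31089, 1045) = -30044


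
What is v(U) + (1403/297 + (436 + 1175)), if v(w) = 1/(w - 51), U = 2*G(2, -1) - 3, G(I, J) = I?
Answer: 23993203/14850 ≈ 1615.7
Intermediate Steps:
U = 1 (U = 2*2 - 3 = 4 - 3 = 1)
v(w) = 1/(-51 + w)
v(U) + (1403/297 + (436 + 1175)) = 1/(-51 + 1) + (1403/297 + (436 + 1175)) = 1/(-50) + (1403*(1/297) + 1611) = -1/50 + (1403/297 + 1611) = -1/50 + 479870/297 = 23993203/14850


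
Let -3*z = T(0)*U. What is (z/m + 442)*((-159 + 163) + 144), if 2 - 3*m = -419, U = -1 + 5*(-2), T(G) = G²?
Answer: 65416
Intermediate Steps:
U = -11 (U = -1 - 10 = -11)
m = 421/3 (m = ⅔ - ⅓*(-419) = ⅔ + 419/3 = 421/3 ≈ 140.33)
z = 0 (z = -0²*(-11)/3 = -0*(-11) = -⅓*0 = 0)
(z/m + 442)*((-159 + 163) + 144) = (0/(421/3) + 442)*((-159 + 163) + 144) = (0*(3/421) + 442)*(4 + 144) = (0 + 442)*148 = 442*148 = 65416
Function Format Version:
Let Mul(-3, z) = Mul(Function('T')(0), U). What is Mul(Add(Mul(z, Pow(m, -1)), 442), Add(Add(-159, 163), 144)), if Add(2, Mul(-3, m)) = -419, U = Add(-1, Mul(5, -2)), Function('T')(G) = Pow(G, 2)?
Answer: 65416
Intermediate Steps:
U = -11 (U = Add(-1, -10) = -11)
m = Rational(421, 3) (m = Add(Rational(2, 3), Mul(Rational(-1, 3), -419)) = Add(Rational(2, 3), Rational(419, 3)) = Rational(421, 3) ≈ 140.33)
z = 0 (z = Mul(Rational(-1, 3), Mul(Pow(0, 2), -11)) = Mul(Rational(-1, 3), Mul(0, -11)) = Mul(Rational(-1, 3), 0) = 0)
Mul(Add(Mul(z, Pow(m, -1)), 442), Add(Add(-159, 163), 144)) = Mul(Add(Mul(0, Pow(Rational(421, 3), -1)), 442), Add(Add(-159, 163), 144)) = Mul(Add(Mul(0, Rational(3, 421)), 442), Add(4, 144)) = Mul(Add(0, 442), 148) = Mul(442, 148) = 65416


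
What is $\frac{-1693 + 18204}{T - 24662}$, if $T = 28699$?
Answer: $\frac{1501}{367} \approx 4.0899$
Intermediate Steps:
$\frac{-1693 + 18204}{T - 24662} = \frac{-1693 + 18204}{28699 - 24662} = \frac{16511}{4037} = 16511 \cdot \frac{1}{4037} = \frac{1501}{367}$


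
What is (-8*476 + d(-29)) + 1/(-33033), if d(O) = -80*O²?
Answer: -2348249905/33033 ≈ -71088.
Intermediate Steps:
(-8*476 + d(-29)) + 1/(-33033) = (-8*476 - 80*(-29)²) + 1/(-33033) = (-3808 - 80*841) - 1/33033 = (-3808 - 67280) - 1/33033 = -71088 - 1/33033 = -2348249905/33033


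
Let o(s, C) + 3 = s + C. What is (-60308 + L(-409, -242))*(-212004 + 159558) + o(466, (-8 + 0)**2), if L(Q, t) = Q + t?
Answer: 3197056241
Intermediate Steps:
o(s, C) = -3 + C + s (o(s, C) = -3 + (s + C) = -3 + (C + s) = -3 + C + s)
(-60308 + L(-409, -242))*(-212004 + 159558) + o(466, (-8 + 0)**2) = (-60308 + (-409 - 242))*(-212004 + 159558) + (-3 + (-8 + 0)**2 + 466) = (-60308 - 651)*(-52446) + (-3 + (-8)**2 + 466) = -60959*(-52446) + (-3 + 64 + 466) = 3197055714 + 527 = 3197056241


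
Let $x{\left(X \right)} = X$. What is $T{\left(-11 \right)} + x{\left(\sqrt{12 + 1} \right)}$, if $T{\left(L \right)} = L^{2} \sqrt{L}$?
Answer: $\sqrt{13} + 121 i \sqrt{11} \approx 3.6056 + 401.31 i$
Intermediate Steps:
$T{\left(L \right)} = L^{\frac{5}{2}}$
$T{\left(-11 \right)} + x{\left(\sqrt{12 + 1} \right)} = \left(-11\right)^{\frac{5}{2}} + \sqrt{12 + 1} = 121 i \sqrt{11} + \sqrt{13} = \sqrt{13} + 121 i \sqrt{11}$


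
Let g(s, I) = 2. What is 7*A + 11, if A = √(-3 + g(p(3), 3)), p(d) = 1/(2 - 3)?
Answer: 11 + 7*I ≈ 11.0 + 7.0*I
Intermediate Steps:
p(d) = -1 (p(d) = 1/(-1) = -1)
A = I (A = √(-3 + 2) = √(-1) = I ≈ 1.0*I)
7*A + 11 = 7*I + 11 = 11 + 7*I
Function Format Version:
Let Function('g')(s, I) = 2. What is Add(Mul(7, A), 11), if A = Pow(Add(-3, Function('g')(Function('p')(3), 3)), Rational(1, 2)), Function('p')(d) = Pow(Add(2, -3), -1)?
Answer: Add(11, Mul(7, I)) ≈ Add(11.000, Mul(7.0000, I))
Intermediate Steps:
Function('p')(d) = -1 (Function('p')(d) = Pow(-1, -1) = -1)
A = I (A = Pow(Add(-3, 2), Rational(1, 2)) = Pow(-1, Rational(1, 2)) = I ≈ Mul(1.0000, I))
Add(Mul(7, A), 11) = Add(Mul(7, I), 11) = Add(11, Mul(7, I))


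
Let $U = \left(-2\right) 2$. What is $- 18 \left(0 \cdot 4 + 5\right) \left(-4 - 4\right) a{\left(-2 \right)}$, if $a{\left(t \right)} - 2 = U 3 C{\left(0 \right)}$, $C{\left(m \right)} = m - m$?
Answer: $1440$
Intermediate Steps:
$C{\left(m \right)} = 0$
$U = -4$
$a{\left(t \right)} = 2$ ($a{\left(t \right)} = 2 + \left(-4\right) 3 \cdot 0 = 2 - 0 = 2 + 0 = 2$)
$- 18 \left(0 \cdot 4 + 5\right) \left(-4 - 4\right) a{\left(-2 \right)} = - 18 \left(0 \cdot 4 + 5\right) \left(-4 - 4\right) 2 = - 18 \left(0 + 5\right) \left(\left(-8\right) 2\right) = - 18 \cdot 5 \left(-16\right) = \left(-18\right) \left(-80\right) = 1440$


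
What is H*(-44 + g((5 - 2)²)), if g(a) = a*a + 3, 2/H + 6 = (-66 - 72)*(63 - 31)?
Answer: -40/2211 ≈ -0.018091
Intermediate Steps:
H = -1/2211 (H = 2/(-6 + (-66 - 72)*(63 - 31)) = 2/(-6 - 138*32) = 2/(-6 - 4416) = 2/(-4422) = 2*(-1/4422) = -1/2211 ≈ -0.00045228)
g(a) = 3 + a² (g(a) = a² + 3 = 3 + a²)
H*(-44 + g((5 - 2)²)) = -(-44 + (3 + ((5 - 2)²)²))/2211 = -(-44 + (3 + (3²)²))/2211 = -(-44 + (3 + 9²))/2211 = -(-44 + (3 + 81))/2211 = -(-44 + 84)/2211 = -1/2211*40 = -40/2211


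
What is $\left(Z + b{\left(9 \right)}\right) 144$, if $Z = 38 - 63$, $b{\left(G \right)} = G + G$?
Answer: $-1008$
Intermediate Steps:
$b{\left(G \right)} = 2 G$
$Z = -25$ ($Z = 38 - 63 = -25$)
$\left(Z + b{\left(9 \right)}\right) 144 = \left(-25 + 2 \cdot 9\right) 144 = \left(-25 + 18\right) 144 = \left(-7\right) 144 = -1008$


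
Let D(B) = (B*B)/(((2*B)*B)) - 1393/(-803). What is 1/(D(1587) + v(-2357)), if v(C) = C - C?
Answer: 1606/3589 ≈ 0.44748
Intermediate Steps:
v(C) = 0
D(B) = 3589/1606 (D(B) = B²/((2*B²)) - 1393*(-1/803) = B²*(1/(2*B²)) + 1393/803 = ½ + 1393/803 = 3589/1606)
1/(D(1587) + v(-2357)) = 1/(3589/1606 + 0) = 1/(3589/1606) = 1606/3589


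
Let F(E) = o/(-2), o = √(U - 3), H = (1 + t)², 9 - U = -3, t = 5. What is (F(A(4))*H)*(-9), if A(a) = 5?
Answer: 486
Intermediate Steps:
U = 12 (U = 9 - 1*(-3) = 9 + 3 = 12)
H = 36 (H = (1 + 5)² = 6² = 36)
o = 3 (o = √(12 - 3) = √9 = 3)
F(E) = -3/2 (F(E) = 3/(-2) = 3*(-½) = -3/2)
(F(A(4))*H)*(-9) = -3/2*36*(-9) = -54*(-9) = 486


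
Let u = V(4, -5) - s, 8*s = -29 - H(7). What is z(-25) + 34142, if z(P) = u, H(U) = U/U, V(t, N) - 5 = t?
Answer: 136619/4 ≈ 34155.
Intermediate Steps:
V(t, N) = 5 + t
H(U) = 1
s = -15/4 (s = (-29 - 1*1)/8 = (-29 - 1)/8 = (⅛)*(-30) = -15/4 ≈ -3.7500)
u = 51/4 (u = (5 + 4) - 1*(-15/4) = 9 + 15/4 = 51/4 ≈ 12.750)
z(P) = 51/4
z(-25) + 34142 = 51/4 + 34142 = 136619/4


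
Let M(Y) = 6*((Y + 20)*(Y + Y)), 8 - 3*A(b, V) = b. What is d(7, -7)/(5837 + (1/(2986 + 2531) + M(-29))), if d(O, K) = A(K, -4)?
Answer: 27585/49481974 ≈ 0.00055748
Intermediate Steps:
A(b, V) = 8/3 - b/3
d(O, K) = 8/3 - K/3
M(Y) = 12*Y*(20 + Y) (M(Y) = 6*((20 + Y)*(2*Y)) = 6*(2*Y*(20 + Y)) = 12*Y*(20 + Y))
d(7, -7)/(5837 + (1/(2986 + 2531) + M(-29))) = (8/3 - 1/3*(-7))/(5837 + (1/(2986 + 2531) + 12*(-29)*(20 - 29))) = (8/3 + 7/3)/(5837 + (1/5517 + 12*(-29)*(-9))) = 5/(5837 + (1/5517 + 3132)) = 5/(5837 + 17279245/5517) = 5/(49481974/5517) = 5*(5517/49481974) = 27585/49481974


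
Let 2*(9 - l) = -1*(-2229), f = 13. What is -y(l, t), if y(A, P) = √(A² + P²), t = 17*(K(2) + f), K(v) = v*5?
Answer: -√5500045/2 ≈ -1172.6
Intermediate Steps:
K(v) = 5*v
t = 391 (t = 17*(5*2 + 13) = 17*(10 + 13) = 17*23 = 391)
l = -2211/2 (l = 9 - (-1)*(-2229)/2 = 9 - ½*2229 = 9 - 2229/2 = -2211/2 ≈ -1105.5)
-y(l, t) = -√((-2211/2)² + 391²) = -√(4888521/4 + 152881) = -√(5500045/4) = -√5500045/2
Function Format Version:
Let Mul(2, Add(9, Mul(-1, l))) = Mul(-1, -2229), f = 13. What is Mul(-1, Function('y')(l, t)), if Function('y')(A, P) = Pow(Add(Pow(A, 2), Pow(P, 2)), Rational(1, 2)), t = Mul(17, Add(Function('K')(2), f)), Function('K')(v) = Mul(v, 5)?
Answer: Mul(Rational(-1, 2), Pow(5500045, Rational(1, 2))) ≈ -1172.6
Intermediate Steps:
Function('K')(v) = Mul(5, v)
t = 391 (t = Mul(17, Add(Mul(5, 2), 13)) = Mul(17, Add(10, 13)) = Mul(17, 23) = 391)
l = Rational(-2211, 2) (l = Add(9, Mul(Rational(-1, 2), Mul(-1, -2229))) = Add(9, Mul(Rational(-1, 2), 2229)) = Add(9, Rational(-2229, 2)) = Rational(-2211, 2) ≈ -1105.5)
Mul(-1, Function('y')(l, t)) = Mul(-1, Pow(Add(Pow(Rational(-2211, 2), 2), Pow(391, 2)), Rational(1, 2))) = Mul(-1, Pow(Add(Rational(4888521, 4), 152881), Rational(1, 2))) = Mul(-1, Pow(Rational(5500045, 4), Rational(1, 2))) = Mul(-1, Mul(Rational(1, 2), Pow(5500045, Rational(1, 2)))) = Mul(Rational(-1, 2), Pow(5500045, Rational(1, 2)))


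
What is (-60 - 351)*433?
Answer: -177963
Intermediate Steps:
(-60 - 351)*433 = -411*433 = -177963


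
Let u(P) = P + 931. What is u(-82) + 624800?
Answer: 625649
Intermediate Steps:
u(P) = 931 + P
u(-82) + 624800 = (931 - 82) + 624800 = 849 + 624800 = 625649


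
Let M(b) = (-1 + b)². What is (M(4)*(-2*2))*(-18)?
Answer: 648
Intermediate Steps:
(M(4)*(-2*2))*(-18) = ((-1 + 4)²*(-2*2))*(-18) = (3²*(-4))*(-18) = (9*(-4))*(-18) = -36*(-18) = 648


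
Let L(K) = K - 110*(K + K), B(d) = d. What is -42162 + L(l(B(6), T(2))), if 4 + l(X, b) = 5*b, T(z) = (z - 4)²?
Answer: -45666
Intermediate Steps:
T(z) = (-4 + z)²
l(X, b) = -4 + 5*b
L(K) = -219*K (L(K) = K - 220*K = -219*K)
-42162 + L(l(B(6), T(2))) = -42162 - 219*(-4 + 5*(-4 + 2)²) = -42162 - 219*(-4 + 5*(-2)²) = -42162 - 219*(-4 + 5*4) = -42162 - 219*(-4 + 20) = -42162 - 219*16 = -42162 - 3504 = -45666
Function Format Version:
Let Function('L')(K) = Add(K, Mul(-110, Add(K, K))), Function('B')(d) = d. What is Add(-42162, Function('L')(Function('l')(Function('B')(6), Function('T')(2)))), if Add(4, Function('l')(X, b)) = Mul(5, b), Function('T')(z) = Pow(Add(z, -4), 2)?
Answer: -45666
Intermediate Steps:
Function('T')(z) = Pow(Add(-4, z), 2)
Function('l')(X, b) = Add(-4, Mul(5, b))
Function('L')(K) = Mul(-219, K) (Function('L')(K) = Add(K, Mul(-110, Mul(2, K))) = Add(K, Mul(-220, K)) = Mul(-219, K))
Add(-42162, Function('L')(Function('l')(Function('B')(6), Function('T')(2)))) = Add(-42162, Mul(-219, Add(-4, Mul(5, Pow(Add(-4, 2), 2))))) = Add(-42162, Mul(-219, Add(-4, Mul(5, Pow(-2, 2))))) = Add(-42162, Mul(-219, Add(-4, Mul(5, 4)))) = Add(-42162, Mul(-219, Add(-4, 20))) = Add(-42162, Mul(-219, 16)) = Add(-42162, -3504) = -45666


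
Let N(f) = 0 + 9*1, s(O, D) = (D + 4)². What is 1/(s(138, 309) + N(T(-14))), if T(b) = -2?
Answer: 1/97978 ≈ 1.0206e-5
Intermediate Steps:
s(O, D) = (4 + D)²
N(f) = 9 (N(f) = 0 + 9 = 9)
1/(s(138, 309) + N(T(-14))) = 1/((4 + 309)² + 9) = 1/(313² + 9) = 1/(97969 + 9) = 1/97978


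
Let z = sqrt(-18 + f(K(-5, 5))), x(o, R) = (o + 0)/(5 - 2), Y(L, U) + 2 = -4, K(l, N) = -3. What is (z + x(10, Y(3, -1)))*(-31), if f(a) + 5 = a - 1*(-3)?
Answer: -310/3 - 31*I*sqrt(23) ≈ -103.33 - 148.67*I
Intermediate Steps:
Y(L, U) = -6 (Y(L, U) = -2 - 4 = -6)
f(a) = -2 + a (f(a) = -5 + (a - 1*(-3)) = -5 + (a + 3) = -5 + (3 + a) = -2 + a)
x(o, R) = o/3
z = I*sqrt(23) (z = sqrt(-18 + (-2 - 3)) = sqrt(-18 - 5) = sqrt(-23) = I*sqrt(23) ≈ 4.7958*I)
(z + x(10, Y(3, -1)))*(-31) = (I*sqrt(23) + (1/3)*10)*(-31) = (I*sqrt(23) + 10/3)*(-31) = (10/3 + I*sqrt(23))*(-31) = -310/3 - 31*I*sqrt(23)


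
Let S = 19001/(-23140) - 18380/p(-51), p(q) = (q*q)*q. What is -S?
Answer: 2095188451/3069544140 ≈ 0.68257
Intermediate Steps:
p(q) = q³ (p(q) = q²*q = q³)
S = -2095188451/3069544140 (S = 19001/(-23140) - 18380/((-51)³) = 19001*(-1/23140) - 18380/(-132651) = -19001/23140 - 18380*(-1/132651) = -19001/23140 + 18380/132651 = -2095188451/3069544140 ≈ -0.68257)
-S = -1*(-2095188451/3069544140) = 2095188451/3069544140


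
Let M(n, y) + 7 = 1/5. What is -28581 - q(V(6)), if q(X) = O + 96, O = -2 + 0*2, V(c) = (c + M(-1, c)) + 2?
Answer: -28675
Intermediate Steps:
M(n, y) = -34/5 (M(n, y) = -7 + 1/5 = -7 + ⅕ = -34/5)
V(c) = -24/5 + c (V(c) = (c - 34/5) + 2 = (-34/5 + c) + 2 = -24/5 + c)
O = -2 (O = -2 + 0 = -2)
q(X) = 94 (q(X) = -2 + 96 = 94)
-28581 - q(V(6)) = -28581 - 1*94 = -28581 - 94 = -28675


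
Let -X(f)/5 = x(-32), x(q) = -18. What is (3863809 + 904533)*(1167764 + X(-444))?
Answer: 5568727278068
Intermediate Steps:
X(f) = 90 (X(f) = -5*(-18) = 90)
(3863809 + 904533)*(1167764 + X(-444)) = (3863809 + 904533)*(1167764 + 90) = 4768342*1167854 = 5568727278068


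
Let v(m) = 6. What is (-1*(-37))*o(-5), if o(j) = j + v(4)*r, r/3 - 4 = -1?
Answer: 1813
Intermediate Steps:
r = 9 (r = 12 + 3*(-1) = 12 - 3 = 9)
o(j) = 54 + j (o(j) = j + 6*9 = j + 54 = 54 + j)
(-1*(-37))*o(-5) = (-1*(-37))*(54 - 5) = 37*49 = 1813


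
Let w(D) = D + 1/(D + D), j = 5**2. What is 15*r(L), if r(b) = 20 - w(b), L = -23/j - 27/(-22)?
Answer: 5037567/18590 ≈ 270.98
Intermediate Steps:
j = 25
w(D) = D + 1/(2*D)
L = 169/550 (L = -23/25 - 27/(-22) = -23*1/25 - 27*(-1/22) = -23/25 + 27/22 = 169/550 ≈ 0.30727)
r(b) = 20 - b - 1/(2*b) (r(b) = 20 - (b + 1/(2*b)) = 20 + (-b - 1/(2*b)) = 20 - b - 1/(2*b))
15*r(L) = 15*(20 - 1*169/550 - 1/(2*169/550)) = 15*(20 - 169/550 - 1/2*550/169) = 15*(20 - 169/550 - 275/169) = 15*(1679189/92950) = 5037567/18590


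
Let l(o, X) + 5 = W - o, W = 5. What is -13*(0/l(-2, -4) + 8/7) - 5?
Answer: -139/7 ≈ -19.857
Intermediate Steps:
l(o, X) = -o (l(o, X) = -5 + (5 - o) = -o)
-13*(0/l(-2, -4) + 8/7) - 5 = -13*(0/((-1*(-2))) + 8/7) - 5 = -13*(0/2 + 8*(⅐)) - 5 = -13*(0*(½) + 8/7) - 5 = -13*(0 + 8/7) - 5 = -13*8/7 - 5 = -104/7 - 5 = -139/7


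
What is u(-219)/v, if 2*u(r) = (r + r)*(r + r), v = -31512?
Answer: -15987/5252 ≈ -3.0440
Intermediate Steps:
u(r) = 2*r² (u(r) = ((r + r)*(r + r))/2 = ((2*r)*(2*r))/2 = (4*r²)/2 = 2*r²)
u(-219)/v = (2*(-219)²)/(-31512) = (2*47961)*(-1/31512) = 95922*(-1/31512) = -15987/5252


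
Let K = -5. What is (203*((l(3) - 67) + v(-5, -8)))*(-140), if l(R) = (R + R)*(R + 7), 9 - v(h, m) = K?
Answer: -198940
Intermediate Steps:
v(h, m) = 14 (v(h, m) = 9 - 1*(-5) = 9 + 5 = 14)
l(R) = 2*R*(7 + R) (l(R) = (2*R)*(7 + R) = 2*R*(7 + R))
(203*((l(3) - 67) + v(-5, -8)))*(-140) = (203*((2*3*(7 + 3) - 67) + 14))*(-140) = (203*((2*3*10 - 67) + 14))*(-140) = (203*((60 - 67) + 14))*(-140) = (203*(-7 + 14))*(-140) = (203*7)*(-140) = 1421*(-140) = -198940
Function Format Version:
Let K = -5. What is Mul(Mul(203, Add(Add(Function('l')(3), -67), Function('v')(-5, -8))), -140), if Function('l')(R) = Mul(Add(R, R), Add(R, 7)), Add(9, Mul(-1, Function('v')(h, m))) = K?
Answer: -198940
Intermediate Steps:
Function('v')(h, m) = 14 (Function('v')(h, m) = Add(9, Mul(-1, -5)) = Add(9, 5) = 14)
Function('l')(R) = Mul(2, R, Add(7, R)) (Function('l')(R) = Mul(Mul(2, R), Add(7, R)) = Mul(2, R, Add(7, R)))
Mul(Mul(203, Add(Add(Function('l')(3), -67), Function('v')(-5, -8))), -140) = Mul(Mul(203, Add(Add(Mul(2, 3, Add(7, 3)), -67), 14)), -140) = Mul(Mul(203, Add(Add(Mul(2, 3, 10), -67), 14)), -140) = Mul(Mul(203, Add(Add(60, -67), 14)), -140) = Mul(Mul(203, Add(-7, 14)), -140) = Mul(Mul(203, 7), -140) = Mul(1421, -140) = -198940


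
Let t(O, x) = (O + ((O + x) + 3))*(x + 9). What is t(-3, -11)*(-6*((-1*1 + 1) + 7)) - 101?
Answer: -1277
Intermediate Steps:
t(O, x) = (9 + x)*(3 + x + 2*O) (t(O, x) = (O + (3 + O + x))*(9 + x) = (3 + x + 2*O)*(9 + x) = (9 + x)*(3 + x + 2*O))
t(-3, -11)*(-6*((-1*1 + 1) + 7)) - 101 = (27 + (-11)**2 + 12*(-11) + 18*(-3) + 2*(-3)*(-11))*(-6*((-1*1 + 1) + 7)) - 101 = (27 + 121 - 132 - 54 + 66)*(-6*((-1 + 1) + 7)) - 101 = 28*(-6*(0 + 7)) - 101 = 28*(-6*7) - 101 = 28*(-42) - 101 = -1176 - 101 = -1277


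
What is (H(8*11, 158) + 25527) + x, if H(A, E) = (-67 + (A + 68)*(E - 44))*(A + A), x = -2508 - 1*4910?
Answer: 3136301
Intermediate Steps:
x = -7418 (x = -2508 - 4910 = -7418)
H(A, E) = 2*A*(-67 + (-44 + E)*(68 + A)) (H(A, E) = (-67 + (68 + A)*(-44 + E))*(2*A) = (-67 + (-44 + E)*(68 + A))*(2*A) = 2*A*(-67 + (-44 + E)*(68 + A)))
(H(8*11, 158) + 25527) + x = (2*(8*11)*(-3059 - 352*11 + 68*158 + (8*11)*158) + 25527) - 7418 = (2*88*(-3059 - 44*88 + 10744 + 88*158) + 25527) - 7418 = (2*88*(-3059 - 3872 + 10744 + 13904) + 25527) - 7418 = (2*88*17717 + 25527) - 7418 = (3118192 + 25527) - 7418 = 3143719 - 7418 = 3136301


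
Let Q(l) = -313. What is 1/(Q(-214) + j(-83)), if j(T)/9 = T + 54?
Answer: -1/574 ≈ -0.0017422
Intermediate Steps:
j(T) = 486 + 9*T (j(T) = 9*(T + 54) = 9*(54 + T) = 486 + 9*T)
1/(Q(-214) + j(-83)) = 1/(-313 + (486 + 9*(-83))) = 1/(-313 + (486 - 747)) = 1/(-313 - 261) = 1/(-574) = -1/574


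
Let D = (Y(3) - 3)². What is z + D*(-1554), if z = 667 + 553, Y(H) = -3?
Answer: -54724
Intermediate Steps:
z = 1220
D = 36 (D = (-3 - 3)² = (-6)² = 36)
z + D*(-1554) = 1220 + 36*(-1554) = 1220 - 55944 = -54724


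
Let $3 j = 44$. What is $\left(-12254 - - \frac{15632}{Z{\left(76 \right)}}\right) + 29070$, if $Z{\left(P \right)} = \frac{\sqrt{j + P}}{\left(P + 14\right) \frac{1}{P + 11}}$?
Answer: $16816 + \frac{117240 \sqrt{51}}{493} \approx 18514.0$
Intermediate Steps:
$j = \frac{44}{3}$ ($j = \frac{1}{3} \cdot 44 = \frac{44}{3} \approx 14.667$)
$Z{\left(P \right)} = \frac{\sqrt{\frac{44}{3} + P} \left(11 + P\right)}{14 + P}$ ($Z{\left(P \right)} = \frac{\sqrt{\frac{44}{3} + P}}{\left(P + 14\right) \frac{1}{P + 11}} = \frac{\sqrt{\frac{44}{3} + P}}{\left(14 + P\right) \frac{1}{11 + P}} = \frac{\sqrt{\frac{44}{3} + P}}{\frac{1}{11 + P} \left(14 + P\right)} = \sqrt{\frac{44}{3} + P} \frac{11 + P}{14 + P} = \frac{\sqrt{\frac{44}{3} + P} \left(11 + P\right)}{14 + P}$)
$\left(-12254 - - \frac{15632}{Z{\left(76 \right)}}\right) + 29070 = \left(-12254 - - \frac{15632}{\frac{1}{14 + 76} \sqrt{132 + 9 \cdot 76} \left(\frac{11}{3} + \frac{1}{3} \cdot 76\right)}\right) + 29070 = \left(-12254 - - \frac{15632}{\frac{1}{90} \sqrt{132 + 684} \left(\frac{11}{3} + \frac{76}{3}\right)}\right) + 29070 = \left(-12254 - - \frac{15632}{\frac{1}{90} \sqrt{816} \cdot 29}\right) + 29070 = \left(-12254 - - \frac{15632}{\frac{1}{90} \cdot 4 \sqrt{51} \cdot 29}\right) + 29070 = \left(-12254 - - \frac{15632}{\frac{58}{45} \sqrt{51}}\right) + 29070 = \left(-12254 - - 15632 \frac{15 \sqrt{51}}{986}\right) + 29070 = \left(-12254 - - \frac{117240 \sqrt{51}}{493}\right) + 29070 = \left(-12254 + \frac{117240 \sqrt{51}}{493}\right) + 29070 = 16816 + \frac{117240 \sqrt{51}}{493}$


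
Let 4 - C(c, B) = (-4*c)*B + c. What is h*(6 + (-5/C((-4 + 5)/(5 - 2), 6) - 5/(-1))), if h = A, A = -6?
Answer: -444/7 ≈ -63.429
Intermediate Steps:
C(c, B) = 4 - c + 4*B*c (C(c, B) = 4 - ((-4*c)*B + c) = 4 - (-4*B*c + c) = 4 - (c - 4*B*c) = 4 + (-c + 4*B*c) = 4 - c + 4*B*c)
h = -6
h*(6 + (-5/C((-4 + 5)/(5 - 2), 6) - 5/(-1))) = -6*(6 + (-5/(4 - (-4 + 5)/(5 - 2) + 4*6*((-4 + 5)/(5 - 2))) - 5/(-1))) = -6*(6 + (-5/(4 - 1/3 + 4*6*(1/3)) - 5*(-1))) = -6*(6 + (-5/(4 - 1/3 + 4*6*(1*(⅓))) + 5)) = -6*(6 + (-5/(4 - 1*⅓ + 4*6*(⅓)) + 5)) = -6*(6 + (-5/(4 - ⅓ + 8) + 5)) = -6*(6 + (-5/35/3 + 5)) = -6*(6 + (-5*3/35 + 5)) = -6*(6 + (-3/7 + 5)) = -6*(6 + 32/7) = -6*74/7 = -444/7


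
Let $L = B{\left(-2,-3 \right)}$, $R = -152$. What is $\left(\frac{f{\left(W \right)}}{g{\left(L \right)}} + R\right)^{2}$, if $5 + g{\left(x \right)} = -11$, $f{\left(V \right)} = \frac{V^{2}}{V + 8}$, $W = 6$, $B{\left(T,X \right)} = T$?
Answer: $\frac{72607441}{3136} \approx 23153.0$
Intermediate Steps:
$L = -2$
$f{\left(V \right)} = \frac{V^{2}}{8 + V}$
$g{\left(x \right)} = -16$ ($g{\left(x \right)} = -5 - 11 = -16$)
$\left(\frac{f{\left(W \right)}}{g{\left(L \right)}} + R\right)^{2} = \left(\frac{6^{2} \frac{1}{8 + 6}}{-16} - 152\right)^{2} = \left(\frac{36}{14} \left(- \frac{1}{16}\right) - 152\right)^{2} = \left(36 \cdot \frac{1}{14} \left(- \frac{1}{16}\right) - 152\right)^{2} = \left(\frac{18}{7} \left(- \frac{1}{16}\right) - 152\right)^{2} = \left(- \frac{9}{56} - 152\right)^{2} = \left(- \frac{8521}{56}\right)^{2} = \frac{72607441}{3136}$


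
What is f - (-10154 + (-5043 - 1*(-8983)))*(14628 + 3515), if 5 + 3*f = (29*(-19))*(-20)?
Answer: 338232821/3 ≈ 1.1274e+8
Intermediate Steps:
f = 11015/3 (f = -5/3 + ((29*(-19))*(-20))/3 = -5/3 + (-551*(-20))/3 = -5/3 + (⅓)*11020 = -5/3 + 11020/3 = 11015/3 ≈ 3671.7)
f - (-10154 + (-5043 - 1*(-8983)))*(14628 + 3515) = 11015/3 - (-10154 + (-5043 - 1*(-8983)))*(14628 + 3515) = 11015/3 - (-10154 + (-5043 + 8983))*18143 = 11015/3 - (-10154 + 3940)*18143 = 11015/3 - (-6214)*18143 = 11015/3 - 1*(-112740602) = 11015/3 + 112740602 = 338232821/3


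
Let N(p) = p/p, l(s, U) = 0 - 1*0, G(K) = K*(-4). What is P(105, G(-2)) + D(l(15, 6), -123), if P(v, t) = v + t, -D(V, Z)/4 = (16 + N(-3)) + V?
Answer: 45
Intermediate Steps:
G(K) = -4*K
l(s, U) = 0 (l(s, U) = 0 + 0 = 0)
N(p) = 1
D(V, Z) = -68 - 4*V (D(V, Z) = -4*((16 + 1) + V) = -4*(17 + V) = -68 - 4*V)
P(v, t) = t + v
P(105, G(-2)) + D(l(15, 6), -123) = (-4*(-2) + 105) + (-68 - 4*0) = (8 + 105) + (-68 + 0) = 113 - 68 = 45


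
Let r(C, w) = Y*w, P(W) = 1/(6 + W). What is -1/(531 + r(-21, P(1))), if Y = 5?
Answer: -7/3722 ≈ -0.0018807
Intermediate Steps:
r(C, w) = 5*w
-1/(531 + r(-21, P(1))) = -1/(531 + 5/(6 + 1)) = -1/(531 + 5/7) = -1/3722/7 = -1*7/3722 = -7/3722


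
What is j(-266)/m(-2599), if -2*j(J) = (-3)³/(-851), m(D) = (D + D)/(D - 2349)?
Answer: -33399/2211749 ≈ -0.015101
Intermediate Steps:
m(D) = 2*D/(-2349 + D) (m(D) = (2*D)/(-2349 + D) = 2*D/(-2349 + D))
j(J) = -27/1702 (j(J) = -(-3)³/(2*(-851)) = -(-27)*(-1)/(2*851) = -½*27/851 = -27/1702)
j(-266)/m(-2599) = -27/(1702*(2*(-2599)/(-2349 - 2599))) = -27/(1702*(2*(-2599)/(-4948))) = -27/(1702*(2*(-2599)*(-1/4948))) = -27/(1702*2599/2474) = -27/1702*2474/2599 = -33399/2211749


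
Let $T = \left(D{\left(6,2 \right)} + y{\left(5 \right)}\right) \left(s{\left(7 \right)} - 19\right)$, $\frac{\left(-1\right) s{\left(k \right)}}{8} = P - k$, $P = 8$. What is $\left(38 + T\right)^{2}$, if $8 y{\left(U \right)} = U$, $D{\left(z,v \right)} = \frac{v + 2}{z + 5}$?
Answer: $\frac{990025}{7744} \approx 127.84$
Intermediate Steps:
$D{\left(z,v \right)} = \frac{2 + v}{5 + z}$
$s{\left(k \right)} = -64 + 8 k$ ($s{\left(k \right)} = - 8 \left(8 - k\right) = -64 + 8 k$)
$y{\left(U \right)} = \frac{U}{8}$
$T = - \frac{2349}{88}$ ($T = \left(\frac{2 + 2}{5 + 6} + \frac{1}{8} \cdot 5\right) \left(\left(-64 + 8 \cdot 7\right) - 19\right) = \left(\frac{1}{11} \cdot 4 + \frac{5}{8}\right) \left(\left(-64 + 56\right) - 19\right) = \left(\frac{1}{11} \cdot 4 + \frac{5}{8}\right) \left(-8 - 19\right) = \left(\frac{4}{11} + \frac{5}{8}\right) \left(-27\right) = \frac{87}{88} \left(-27\right) = - \frac{2349}{88} \approx -26.693$)
$\left(38 + T\right)^{2} = \left(38 - \frac{2349}{88}\right)^{2} = \left(\frac{995}{88}\right)^{2} = \frac{990025}{7744}$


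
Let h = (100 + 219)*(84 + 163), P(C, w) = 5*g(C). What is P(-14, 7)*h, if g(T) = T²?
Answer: 77217140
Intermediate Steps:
P(C, w) = 5*C²
h = 78793 (h = 319*247 = 78793)
P(-14, 7)*h = (5*(-14)²)*78793 = (5*196)*78793 = 980*78793 = 77217140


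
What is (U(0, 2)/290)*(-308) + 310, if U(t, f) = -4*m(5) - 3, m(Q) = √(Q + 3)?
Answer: 45412/145 + 1232*√2/145 ≈ 325.20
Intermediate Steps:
m(Q) = √(3 + Q)
U(t, f) = -3 - 8*√2 (U(t, f) = -4*√(3 + 5) - 3 = -8*√2 - 3 = -3 - 8*√2)
(U(0, 2)/290)*(-308) + 310 = ((-3 - 8*√2)/290)*(-308) + 310 = ((-3 - 8*√2)*(1/290))*(-308) + 310 = (-3/290 - 4*√2/145)*(-308) + 310 = (462/145 + 1232*√2/145) + 310 = 45412/145 + 1232*√2/145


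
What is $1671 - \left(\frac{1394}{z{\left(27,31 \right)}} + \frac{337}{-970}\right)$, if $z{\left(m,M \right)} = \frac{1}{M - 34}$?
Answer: $\frac{5677747}{970} \approx 5853.3$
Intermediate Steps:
$z{\left(m,M \right)} = \frac{1}{-34 + M}$
$1671 - \left(\frac{1394}{z{\left(27,31 \right)}} + \frac{337}{-970}\right) = 1671 - \left(\frac{1394}{\frac{1}{-34 + 31}} + \frac{337}{-970}\right) = 1671 - \left(\frac{1394}{\frac{1}{-3}} + 337 \left(- \frac{1}{970}\right)\right) = 1671 - \left(\frac{1394}{- \frac{1}{3}} - \frac{337}{970}\right) = 1671 - \left(1394 \left(-3\right) - \frac{337}{970}\right) = 1671 - \left(-4182 - \frac{337}{970}\right) = 1671 - - \frac{4056877}{970} = 1671 + \frac{4056877}{970} = \frac{5677747}{970}$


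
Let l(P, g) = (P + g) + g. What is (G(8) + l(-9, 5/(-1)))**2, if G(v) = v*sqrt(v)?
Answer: 873 - 608*sqrt(2) ≈ 13.158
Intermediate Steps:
G(v) = v**(3/2)
l(P, g) = P + 2*g
(G(8) + l(-9, 5/(-1)))**2 = (8**(3/2) + (-9 + 2*(5/(-1))))**2 = (16*sqrt(2) + (-9 + 2*(5*(-1))))**2 = (16*sqrt(2) + (-9 + 2*(-5)))**2 = (16*sqrt(2) + (-9 - 10))**2 = (16*sqrt(2) - 19)**2 = (-19 + 16*sqrt(2))**2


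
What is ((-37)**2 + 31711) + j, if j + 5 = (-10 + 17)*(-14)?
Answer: 32977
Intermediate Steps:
j = -103 (j = -5 + (-10 + 17)*(-14) = -5 + 7*(-14) = -5 - 98 = -103)
((-37)**2 + 31711) + j = ((-37)**2 + 31711) - 103 = (1369 + 31711) - 103 = 33080 - 103 = 32977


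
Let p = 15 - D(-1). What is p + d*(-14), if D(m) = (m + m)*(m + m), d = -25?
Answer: 361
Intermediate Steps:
D(m) = 4*m² (D(m) = (2*m)*(2*m) = 4*m²)
p = 11 (p = 15 - 4*(-1)² = 15 - 4 = 11)
p + d*(-14) = 11 - 25*(-14) = 11 + 350 = 361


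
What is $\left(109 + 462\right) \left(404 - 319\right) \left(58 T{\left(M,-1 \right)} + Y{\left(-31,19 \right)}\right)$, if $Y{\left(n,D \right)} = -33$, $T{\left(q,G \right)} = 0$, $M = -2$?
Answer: $-1601655$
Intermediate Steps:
$\left(109 + 462\right) \left(404 - 319\right) \left(58 T{\left(M,-1 \right)} + Y{\left(-31,19 \right)}\right) = \left(109 + 462\right) \left(404 - 319\right) \left(58 \cdot 0 - 33\right) = 571 \cdot 85 \left(0 - 33\right) = 48535 \left(-33\right) = -1601655$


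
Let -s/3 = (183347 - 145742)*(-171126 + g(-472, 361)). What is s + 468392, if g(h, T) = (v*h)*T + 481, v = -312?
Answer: -5978253541693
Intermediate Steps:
g(h, T) = 481 - 312*T*h (g(h, T) = (-312*h)*T + 481 = -312*T*h + 481 = 481 - 312*T*h)
s = -5978254010085 (s = -3*(183347 - 145742)*(-171126 + (481 - 312*361*(-472))) = -112815*(-171126 + (481 + 53162304)) = -112815*(-171126 + 53162785) = -112815*52991659 = -3*1992751336695 = -5978254010085)
s + 468392 = -5978254010085 + 468392 = -5978253541693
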